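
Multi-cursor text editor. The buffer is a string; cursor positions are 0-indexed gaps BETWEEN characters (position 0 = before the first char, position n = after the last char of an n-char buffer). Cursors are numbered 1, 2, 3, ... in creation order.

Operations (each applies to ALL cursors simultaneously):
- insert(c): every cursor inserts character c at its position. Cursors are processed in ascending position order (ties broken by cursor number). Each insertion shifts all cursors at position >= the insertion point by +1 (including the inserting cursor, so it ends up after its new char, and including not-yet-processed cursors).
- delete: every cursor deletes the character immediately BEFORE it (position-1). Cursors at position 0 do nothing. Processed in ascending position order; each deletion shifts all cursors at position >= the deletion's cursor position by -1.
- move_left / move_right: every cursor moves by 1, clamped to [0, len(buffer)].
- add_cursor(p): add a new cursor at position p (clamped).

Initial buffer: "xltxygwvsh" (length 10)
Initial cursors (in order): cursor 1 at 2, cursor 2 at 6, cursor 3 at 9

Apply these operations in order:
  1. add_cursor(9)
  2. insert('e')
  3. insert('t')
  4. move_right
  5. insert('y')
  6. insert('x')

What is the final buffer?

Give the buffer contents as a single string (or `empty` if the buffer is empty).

After op 1 (add_cursor(9)): buffer="xltxygwvsh" (len 10), cursors c1@2 c2@6 c3@9 c4@9, authorship ..........
After op 2 (insert('e')): buffer="xletxygewvseeh" (len 14), cursors c1@3 c2@8 c3@13 c4@13, authorship ..1....2...34.
After op 3 (insert('t')): buffer="xlettxygetwvseetth" (len 18), cursors c1@4 c2@10 c3@17 c4@17, authorship ..11....22...3434.
After op 4 (move_right): buffer="xlettxygetwvseetth" (len 18), cursors c1@5 c2@11 c3@18 c4@18, authorship ..11....22...3434.
After op 5 (insert('y')): buffer="xlettyxygetwyvseetthyy" (len 22), cursors c1@6 c2@13 c3@22 c4@22, authorship ..11.1...22.2..3434.34
After op 6 (insert('x')): buffer="xlettyxxygetwyxvseetthyyxx" (len 26), cursors c1@7 c2@15 c3@26 c4@26, authorship ..11.11...22.22..3434.3434

Answer: xlettyxxygetwyxvseetthyyxx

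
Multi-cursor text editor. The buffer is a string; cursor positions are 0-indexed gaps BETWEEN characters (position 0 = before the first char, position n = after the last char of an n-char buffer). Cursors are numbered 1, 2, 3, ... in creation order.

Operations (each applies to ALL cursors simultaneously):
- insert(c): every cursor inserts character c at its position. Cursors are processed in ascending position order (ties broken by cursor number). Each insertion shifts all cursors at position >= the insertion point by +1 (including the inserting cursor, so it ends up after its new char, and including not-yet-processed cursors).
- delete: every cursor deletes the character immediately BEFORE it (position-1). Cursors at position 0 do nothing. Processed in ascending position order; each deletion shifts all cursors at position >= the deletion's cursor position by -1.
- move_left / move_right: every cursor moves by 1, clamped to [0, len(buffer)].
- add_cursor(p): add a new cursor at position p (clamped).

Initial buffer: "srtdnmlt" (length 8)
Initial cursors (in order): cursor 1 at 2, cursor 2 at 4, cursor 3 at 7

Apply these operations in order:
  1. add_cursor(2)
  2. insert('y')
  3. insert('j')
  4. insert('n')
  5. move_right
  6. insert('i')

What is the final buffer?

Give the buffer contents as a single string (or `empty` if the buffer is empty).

Answer: sryyjjnntiidyjnnimlyjnti

Derivation:
After op 1 (add_cursor(2)): buffer="srtdnmlt" (len 8), cursors c1@2 c4@2 c2@4 c3@7, authorship ........
After op 2 (insert('y')): buffer="sryytdynmlyt" (len 12), cursors c1@4 c4@4 c2@7 c3@11, authorship ..14..2...3.
After op 3 (insert('j')): buffer="sryyjjtdyjnmlyjt" (len 16), cursors c1@6 c4@6 c2@10 c3@15, authorship ..1414..22...33.
After op 4 (insert('n')): buffer="sryyjjnntdyjnnmlyjnt" (len 20), cursors c1@8 c4@8 c2@13 c3@19, authorship ..141414..222...333.
After op 5 (move_right): buffer="sryyjjnntdyjnnmlyjnt" (len 20), cursors c1@9 c4@9 c2@14 c3@20, authorship ..141414..222...333.
After op 6 (insert('i')): buffer="sryyjjnntiidyjnnimlyjnti" (len 24), cursors c1@11 c4@11 c2@17 c3@24, authorship ..141414.14.222.2..333.3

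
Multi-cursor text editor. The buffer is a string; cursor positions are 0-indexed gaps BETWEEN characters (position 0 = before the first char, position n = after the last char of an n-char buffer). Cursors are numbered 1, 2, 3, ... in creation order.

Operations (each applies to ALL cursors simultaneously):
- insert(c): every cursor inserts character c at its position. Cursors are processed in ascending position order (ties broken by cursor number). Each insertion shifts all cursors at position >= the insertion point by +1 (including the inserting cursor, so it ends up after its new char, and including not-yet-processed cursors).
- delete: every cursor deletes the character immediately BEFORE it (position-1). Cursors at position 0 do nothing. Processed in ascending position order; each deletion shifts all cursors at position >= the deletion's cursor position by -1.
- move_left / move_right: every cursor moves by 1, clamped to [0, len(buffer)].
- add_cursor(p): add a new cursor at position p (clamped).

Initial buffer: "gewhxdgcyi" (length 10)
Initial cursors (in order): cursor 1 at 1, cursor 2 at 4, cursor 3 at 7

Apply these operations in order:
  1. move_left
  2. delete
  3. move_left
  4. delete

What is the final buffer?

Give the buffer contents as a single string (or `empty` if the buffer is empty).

After op 1 (move_left): buffer="gewhxdgcyi" (len 10), cursors c1@0 c2@3 c3@6, authorship ..........
After op 2 (delete): buffer="gehxgcyi" (len 8), cursors c1@0 c2@2 c3@4, authorship ........
After op 3 (move_left): buffer="gehxgcyi" (len 8), cursors c1@0 c2@1 c3@3, authorship ........
After op 4 (delete): buffer="exgcyi" (len 6), cursors c1@0 c2@0 c3@1, authorship ......

Answer: exgcyi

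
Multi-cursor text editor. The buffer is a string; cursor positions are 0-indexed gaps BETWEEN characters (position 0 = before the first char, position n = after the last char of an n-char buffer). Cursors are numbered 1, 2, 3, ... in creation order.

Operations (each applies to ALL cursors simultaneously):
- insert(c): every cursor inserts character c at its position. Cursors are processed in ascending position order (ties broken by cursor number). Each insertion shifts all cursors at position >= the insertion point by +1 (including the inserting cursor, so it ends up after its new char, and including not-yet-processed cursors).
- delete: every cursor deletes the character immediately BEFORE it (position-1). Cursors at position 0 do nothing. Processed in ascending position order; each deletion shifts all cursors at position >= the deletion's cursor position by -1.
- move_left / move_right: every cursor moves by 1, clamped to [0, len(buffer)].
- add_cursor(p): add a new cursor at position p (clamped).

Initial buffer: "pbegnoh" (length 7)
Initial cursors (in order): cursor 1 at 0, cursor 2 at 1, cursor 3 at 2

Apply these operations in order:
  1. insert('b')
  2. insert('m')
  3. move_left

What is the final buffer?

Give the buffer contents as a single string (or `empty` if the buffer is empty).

After op 1 (insert('b')): buffer="bpbbbegnoh" (len 10), cursors c1@1 c2@3 c3@5, authorship 1.2.3.....
After op 2 (insert('m')): buffer="bmpbmbbmegnoh" (len 13), cursors c1@2 c2@5 c3@8, authorship 11.22.33.....
After op 3 (move_left): buffer="bmpbmbbmegnoh" (len 13), cursors c1@1 c2@4 c3@7, authorship 11.22.33.....

Answer: bmpbmbbmegnoh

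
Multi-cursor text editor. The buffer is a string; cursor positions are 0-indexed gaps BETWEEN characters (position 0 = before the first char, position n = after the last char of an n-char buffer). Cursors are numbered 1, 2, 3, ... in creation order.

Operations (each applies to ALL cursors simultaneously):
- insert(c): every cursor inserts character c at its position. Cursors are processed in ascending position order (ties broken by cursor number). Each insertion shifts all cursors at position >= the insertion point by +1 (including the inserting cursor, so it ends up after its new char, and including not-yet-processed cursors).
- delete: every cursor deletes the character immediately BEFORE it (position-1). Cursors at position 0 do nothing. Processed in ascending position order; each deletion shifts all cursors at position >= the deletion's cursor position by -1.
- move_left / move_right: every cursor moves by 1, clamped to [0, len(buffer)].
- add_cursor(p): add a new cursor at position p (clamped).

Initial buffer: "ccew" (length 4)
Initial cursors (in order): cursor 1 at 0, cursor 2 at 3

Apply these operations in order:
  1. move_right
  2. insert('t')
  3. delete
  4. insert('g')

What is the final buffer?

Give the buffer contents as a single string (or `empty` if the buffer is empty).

Answer: cgcewg

Derivation:
After op 1 (move_right): buffer="ccew" (len 4), cursors c1@1 c2@4, authorship ....
After op 2 (insert('t')): buffer="ctcewt" (len 6), cursors c1@2 c2@6, authorship .1...2
After op 3 (delete): buffer="ccew" (len 4), cursors c1@1 c2@4, authorship ....
After op 4 (insert('g')): buffer="cgcewg" (len 6), cursors c1@2 c2@6, authorship .1...2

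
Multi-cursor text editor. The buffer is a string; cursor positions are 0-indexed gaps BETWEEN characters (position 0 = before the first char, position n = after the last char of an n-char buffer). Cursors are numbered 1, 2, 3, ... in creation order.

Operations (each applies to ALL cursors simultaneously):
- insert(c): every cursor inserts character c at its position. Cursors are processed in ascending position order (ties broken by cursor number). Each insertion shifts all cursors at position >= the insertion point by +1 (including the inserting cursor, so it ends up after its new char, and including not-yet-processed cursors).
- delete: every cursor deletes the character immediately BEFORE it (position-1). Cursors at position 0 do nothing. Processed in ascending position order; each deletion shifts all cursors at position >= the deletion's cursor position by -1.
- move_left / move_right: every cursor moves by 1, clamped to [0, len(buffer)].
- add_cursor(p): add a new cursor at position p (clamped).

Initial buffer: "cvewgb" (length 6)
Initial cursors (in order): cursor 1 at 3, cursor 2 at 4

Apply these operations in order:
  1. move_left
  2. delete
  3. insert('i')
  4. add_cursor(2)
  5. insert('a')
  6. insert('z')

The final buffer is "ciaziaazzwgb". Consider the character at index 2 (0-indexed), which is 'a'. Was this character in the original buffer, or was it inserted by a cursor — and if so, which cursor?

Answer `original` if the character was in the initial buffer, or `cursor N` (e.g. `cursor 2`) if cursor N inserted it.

Answer: cursor 3

Derivation:
After op 1 (move_left): buffer="cvewgb" (len 6), cursors c1@2 c2@3, authorship ......
After op 2 (delete): buffer="cwgb" (len 4), cursors c1@1 c2@1, authorship ....
After op 3 (insert('i')): buffer="ciiwgb" (len 6), cursors c1@3 c2@3, authorship .12...
After op 4 (add_cursor(2)): buffer="ciiwgb" (len 6), cursors c3@2 c1@3 c2@3, authorship .12...
After op 5 (insert('a')): buffer="ciaiaawgb" (len 9), cursors c3@3 c1@6 c2@6, authorship .13212...
After op 6 (insert('z')): buffer="ciaziaazzwgb" (len 12), cursors c3@4 c1@9 c2@9, authorship .13321212...
Authorship (.=original, N=cursor N): . 1 3 3 2 1 2 1 2 . . .
Index 2: author = 3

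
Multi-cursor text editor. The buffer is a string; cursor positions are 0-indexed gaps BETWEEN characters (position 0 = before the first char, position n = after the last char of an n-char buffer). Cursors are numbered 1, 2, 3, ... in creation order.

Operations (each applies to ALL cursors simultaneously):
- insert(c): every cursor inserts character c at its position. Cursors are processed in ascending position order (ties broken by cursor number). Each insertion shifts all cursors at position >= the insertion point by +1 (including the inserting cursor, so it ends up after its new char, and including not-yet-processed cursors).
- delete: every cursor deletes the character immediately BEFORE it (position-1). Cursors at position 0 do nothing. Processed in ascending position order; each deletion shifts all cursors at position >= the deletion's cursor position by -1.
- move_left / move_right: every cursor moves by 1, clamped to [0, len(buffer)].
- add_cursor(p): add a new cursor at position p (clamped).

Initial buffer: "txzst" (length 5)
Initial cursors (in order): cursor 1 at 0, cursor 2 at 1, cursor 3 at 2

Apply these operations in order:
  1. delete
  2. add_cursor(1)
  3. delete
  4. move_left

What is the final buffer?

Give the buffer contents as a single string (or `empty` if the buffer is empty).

After op 1 (delete): buffer="zst" (len 3), cursors c1@0 c2@0 c3@0, authorship ...
After op 2 (add_cursor(1)): buffer="zst" (len 3), cursors c1@0 c2@0 c3@0 c4@1, authorship ...
After op 3 (delete): buffer="st" (len 2), cursors c1@0 c2@0 c3@0 c4@0, authorship ..
After op 4 (move_left): buffer="st" (len 2), cursors c1@0 c2@0 c3@0 c4@0, authorship ..

Answer: st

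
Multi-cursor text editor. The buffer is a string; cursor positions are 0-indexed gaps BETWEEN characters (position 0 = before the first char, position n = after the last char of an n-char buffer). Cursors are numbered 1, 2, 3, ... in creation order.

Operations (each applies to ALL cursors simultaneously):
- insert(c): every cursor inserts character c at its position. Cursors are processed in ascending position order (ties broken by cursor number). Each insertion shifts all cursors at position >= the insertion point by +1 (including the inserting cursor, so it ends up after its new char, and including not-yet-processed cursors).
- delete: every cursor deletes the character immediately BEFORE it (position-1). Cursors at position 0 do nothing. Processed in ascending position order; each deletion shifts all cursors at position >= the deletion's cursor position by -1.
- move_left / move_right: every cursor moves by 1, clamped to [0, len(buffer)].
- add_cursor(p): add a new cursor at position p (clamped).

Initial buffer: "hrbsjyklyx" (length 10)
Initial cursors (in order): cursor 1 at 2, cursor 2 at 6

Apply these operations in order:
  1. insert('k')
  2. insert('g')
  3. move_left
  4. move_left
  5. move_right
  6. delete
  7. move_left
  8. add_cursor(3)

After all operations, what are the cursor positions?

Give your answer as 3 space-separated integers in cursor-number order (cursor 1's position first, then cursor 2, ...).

After op 1 (insert('k')): buffer="hrkbsjykklyx" (len 12), cursors c1@3 c2@8, authorship ..1....2....
After op 2 (insert('g')): buffer="hrkgbsjykgklyx" (len 14), cursors c1@4 c2@10, authorship ..11....22....
After op 3 (move_left): buffer="hrkgbsjykgklyx" (len 14), cursors c1@3 c2@9, authorship ..11....22....
After op 4 (move_left): buffer="hrkgbsjykgklyx" (len 14), cursors c1@2 c2@8, authorship ..11....22....
After op 5 (move_right): buffer="hrkgbsjykgklyx" (len 14), cursors c1@3 c2@9, authorship ..11....22....
After op 6 (delete): buffer="hrgbsjygklyx" (len 12), cursors c1@2 c2@7, authorship ..1....2....
After op 7 (move_left): buffer="hrgbsjygklyx" (len 12), cursors c1@1 c2@6, authorship ..1....2....
After op 8 (add_cursor(3)): buffer="hrgbsjygklyx" (len 12), cursors c1@1 c3@3 c2@6, authorship ..1....2....

Answer: 1 6 3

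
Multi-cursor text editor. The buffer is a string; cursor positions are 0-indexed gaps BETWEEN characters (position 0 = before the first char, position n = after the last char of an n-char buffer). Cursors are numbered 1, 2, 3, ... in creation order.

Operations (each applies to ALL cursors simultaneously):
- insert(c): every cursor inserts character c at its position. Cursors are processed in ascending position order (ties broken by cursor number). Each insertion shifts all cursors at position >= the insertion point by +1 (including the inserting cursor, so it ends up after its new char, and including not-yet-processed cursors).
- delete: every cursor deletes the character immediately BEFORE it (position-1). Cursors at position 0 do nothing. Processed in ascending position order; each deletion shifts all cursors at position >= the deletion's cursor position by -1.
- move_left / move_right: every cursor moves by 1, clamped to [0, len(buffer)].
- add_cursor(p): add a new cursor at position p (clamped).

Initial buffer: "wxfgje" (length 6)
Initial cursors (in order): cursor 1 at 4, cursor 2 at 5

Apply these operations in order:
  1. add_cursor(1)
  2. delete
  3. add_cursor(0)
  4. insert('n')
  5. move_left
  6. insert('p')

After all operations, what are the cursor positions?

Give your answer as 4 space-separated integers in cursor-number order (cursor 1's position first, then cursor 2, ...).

Answer: 9 9 3 3

Derivation:
After op 1 (add_cursor(1)): buffer="wxfgje" (len 6), cursors c3@1 c1@4 c2@5, authorship ......
After op 2 (delete): buffer="xfe" (len 3), cursors c3@0 c1@2 c2@2, authorship ...
After op 3 (add_cursor(0)): buffer="xfe" (len 3), cursors c3@0 c4@0 c1@2 c2@2, authorship ...
After op 4 (insert('n')): buffer="nnxfnne" (len 7), cursors c3@2 c4@2 c1@6 c2@6, authorship 34..12.
After op 5 (move_left): buffer="nnxfnne" (len 7), cursors c3@1 c4@1 c1@5 c2@5, authorship 34..12.
After op 6 (insert('p')): buffer="nppnxfnppne" (len 11), cursors c3@3 c4@3 c1@9 c2@9, authorship 3344..1122.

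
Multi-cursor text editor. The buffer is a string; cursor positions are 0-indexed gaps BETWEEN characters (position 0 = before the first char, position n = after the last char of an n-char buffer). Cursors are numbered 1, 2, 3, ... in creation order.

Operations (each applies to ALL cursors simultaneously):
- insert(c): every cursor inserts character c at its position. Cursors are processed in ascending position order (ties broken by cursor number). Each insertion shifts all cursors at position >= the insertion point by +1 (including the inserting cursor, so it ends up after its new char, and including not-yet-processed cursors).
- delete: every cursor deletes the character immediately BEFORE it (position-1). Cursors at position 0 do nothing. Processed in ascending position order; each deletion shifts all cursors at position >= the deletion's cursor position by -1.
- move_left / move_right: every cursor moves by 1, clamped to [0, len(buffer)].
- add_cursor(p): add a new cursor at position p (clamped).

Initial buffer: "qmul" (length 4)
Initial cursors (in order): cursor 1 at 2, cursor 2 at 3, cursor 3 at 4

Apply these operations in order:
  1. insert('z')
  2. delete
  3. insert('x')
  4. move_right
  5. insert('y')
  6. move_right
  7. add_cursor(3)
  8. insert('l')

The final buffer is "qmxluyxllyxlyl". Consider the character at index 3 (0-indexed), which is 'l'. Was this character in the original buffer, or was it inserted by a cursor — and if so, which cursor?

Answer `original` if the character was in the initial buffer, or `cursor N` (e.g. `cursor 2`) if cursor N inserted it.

Answer: cursor 4

Derivation:
After op 1 (insert('z')): buffer="qmzuzlz" (len 7), cursors c1@3 c2@5 c3@7, authorship ..1.2.3
After op 2 (delete): buffer="qmul" (len 4), cursors c1@2 c2@3 c3@4, authorship ....
After op 3 (insert('x')): buffer="qmxuxlx" (len 7), cursors c1@3 c2@5 c3@7, authorship ..1.2.3
After op 4 (move_right): buffer="qmxuxlx" (len 7), cursors c1@4 c2@6 c3@7, authorship ..1.2.3
After op 5 (insert('y')): buffer="qmxuyxlyxy" (len 10), cursors c1@5 c2@8 c3@10, authorship ..1.12.233
After op 6 (move_right): buffer="qmxuyxlyxy" (len 10), cursors c1@6 c2@9 c3@10, authorship ..1.12.233
After op 7 (add_cursor(3)): buffer="qmxuyxlyxy" (len 10), cursors c4@3 c1@6 c2@9 c3@10, authorship ..1.12.233
After op 8 (insert('l')): buffer="qmxluyxllyxlyl" (len 14), cursors c4@4 c1@8 c2@12 c3@14, authorship ..14.121.23233
Authorship (.=original, N=cursor N): . . 1 4 . 1 2 1 . 2 3 2 3 3
Index 3: author = 4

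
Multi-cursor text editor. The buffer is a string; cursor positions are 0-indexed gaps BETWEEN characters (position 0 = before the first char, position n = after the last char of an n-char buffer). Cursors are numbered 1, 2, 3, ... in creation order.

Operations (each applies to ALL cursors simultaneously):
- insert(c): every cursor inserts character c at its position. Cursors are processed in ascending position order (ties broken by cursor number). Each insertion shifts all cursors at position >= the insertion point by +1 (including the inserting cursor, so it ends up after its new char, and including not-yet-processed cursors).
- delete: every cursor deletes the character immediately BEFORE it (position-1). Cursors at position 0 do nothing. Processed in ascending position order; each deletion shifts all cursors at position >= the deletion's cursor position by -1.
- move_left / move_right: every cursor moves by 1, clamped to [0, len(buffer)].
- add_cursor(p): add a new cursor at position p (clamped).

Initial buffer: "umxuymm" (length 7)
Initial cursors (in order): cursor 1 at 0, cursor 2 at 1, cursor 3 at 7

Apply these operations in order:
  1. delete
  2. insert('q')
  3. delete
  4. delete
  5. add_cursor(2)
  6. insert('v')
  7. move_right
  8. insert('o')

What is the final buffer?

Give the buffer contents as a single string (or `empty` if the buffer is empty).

After op 1 (delete): buffer="mxuym" (len 5), cursors c1@0 c2@0 c3@5, authorship .....
After op 2 (insert('q')): buffer="qqmxuymq" (len 8), cursors c1@2 c2@2 c3@8, authorship 12.....3
After op 3 (delete): buffer="mxuym" (len 5), cursors c1@0 c2@0 c3@5, authorship .....
After op 4 (delete): buffer="mxuy" (len 4), cursors c1@0 c2@0 c3@4, authorship ....
After op 5 (add_cursor(2)): buffer="mxuy" (len 4), cursors c1@0 c2@0 c4@2 c3@4, authorship ....
After op 6 (insert('v')): buffer="vvmxvuyv" (len 8), cursors c1@2 c2@2 c4@5 c3@8, authorship 12..4..3
After op 7 (move_right): buffer="vvmxvuyv" (len 8), cursors c1@3 c2@3 c4@6 c3@8, authorship 12..4..3
After op 8 (insert('o')): buffer="vvmooxvuoyvo" (len 12), cursors c1@5 c2@5 c4@9 c3@12, authorship 12.12.4.4.33

Answer: vvmooxvuoyvo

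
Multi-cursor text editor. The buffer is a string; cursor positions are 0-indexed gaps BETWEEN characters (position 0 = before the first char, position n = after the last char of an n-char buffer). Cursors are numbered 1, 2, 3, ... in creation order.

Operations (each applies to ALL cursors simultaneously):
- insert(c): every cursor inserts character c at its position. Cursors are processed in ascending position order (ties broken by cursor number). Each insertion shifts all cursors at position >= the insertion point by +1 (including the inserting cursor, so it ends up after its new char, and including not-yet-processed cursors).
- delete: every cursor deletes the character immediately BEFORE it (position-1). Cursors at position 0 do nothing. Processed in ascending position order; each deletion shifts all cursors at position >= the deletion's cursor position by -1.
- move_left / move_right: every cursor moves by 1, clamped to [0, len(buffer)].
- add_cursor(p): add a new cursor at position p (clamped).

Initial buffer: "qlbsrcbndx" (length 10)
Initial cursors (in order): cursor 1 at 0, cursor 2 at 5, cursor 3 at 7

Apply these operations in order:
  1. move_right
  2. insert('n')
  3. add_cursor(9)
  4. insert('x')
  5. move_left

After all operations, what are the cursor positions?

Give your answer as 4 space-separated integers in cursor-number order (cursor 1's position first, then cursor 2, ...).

After op 1 (move_right): buffer="qlbsrcbndx" (len 10), cursors c1@1 c2@6 c3@8, authorship ..........
After op 2 (insert('n')): buffer="qnlbsrcnbnndx" (len 13), cursors c1@2 c2@8 c3@11, authorship .1.....2..3..
After op 3 (add_cursor(9)): buffer="qnlbsrcnbnndx" (len 13), cursors c1@2 c2@8 c4@9 c3@11, authorship .1.....2..3..
After op 4 (insert('x')): buffer="qnxlbsrcnxbxnnxdx" (len 17), cursors c1@3 c2@10 c4@12 c3@15, authorship .11.....22.4.33..
After op 5 (move_left): buffer="qnxlbsrcnxbxnnxdx" (len 17), cursors c1@2 c2@9 c4@11 c3@14, authorship .11.....22.4.33..

Answer: 2 9 14 11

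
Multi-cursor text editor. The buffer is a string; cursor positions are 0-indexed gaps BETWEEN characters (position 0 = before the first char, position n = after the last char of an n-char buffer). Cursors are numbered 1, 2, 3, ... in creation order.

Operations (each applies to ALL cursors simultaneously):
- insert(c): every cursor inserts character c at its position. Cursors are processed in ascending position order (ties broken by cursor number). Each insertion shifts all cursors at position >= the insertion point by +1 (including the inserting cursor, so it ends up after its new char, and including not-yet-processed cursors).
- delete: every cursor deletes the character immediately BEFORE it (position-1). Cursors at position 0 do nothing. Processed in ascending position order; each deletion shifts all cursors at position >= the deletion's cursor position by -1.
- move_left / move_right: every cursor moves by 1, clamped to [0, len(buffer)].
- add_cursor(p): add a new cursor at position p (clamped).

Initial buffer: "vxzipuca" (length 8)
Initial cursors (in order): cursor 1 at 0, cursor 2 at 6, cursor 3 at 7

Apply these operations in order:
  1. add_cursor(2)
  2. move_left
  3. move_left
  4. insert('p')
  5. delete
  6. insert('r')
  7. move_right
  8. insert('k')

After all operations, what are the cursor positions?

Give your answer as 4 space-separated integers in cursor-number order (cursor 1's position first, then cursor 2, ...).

After op 1 (add_cursor(2)): buffer="vxzipuca" (len 8), cursors c1@0 c4@2 c2@6 c3@7, authorship ........
After op 2 (move_left): buffer="vxzipuca" (len 8), cursors c1@0 c4@1 c2@5 c3@6, authorship ........
After op 3 (move_left): buffer="vxzipuca" (len 8), cursors c1@0 c4@0 c2@4 c3@5, authorship ........
After op 4 (insert('p')): buffer="ppvxzipppuca" (len 12), cursors c1@2 c4@2 c2@7 c3@9, authorship 14....2.3...
After op 5 (delete): buffer="vxzipuca" (len 8), cursors c1@0 c4@0 c2@4 c3@5, authorship ........
After op 6 (insert('r')): buffer="rrvxzirpruca" (len 12), cursors c1@2 c4@2 c2@7 c3@9, authorship 14....2.3...
After op 7 (move_right): buffer="rrvxzirpruca" (len 12), cursors c1@3 c4@3 c2@8 c3@10, authorship 14....2.3...
After op 8 (insert('k')): buffer="rrvkkxzirpkrukca" (len 16), cursors c1@5 c4@5 c2@11 c3@14, authorship 14.14...2.23.3..

Answer: 5 11 14 5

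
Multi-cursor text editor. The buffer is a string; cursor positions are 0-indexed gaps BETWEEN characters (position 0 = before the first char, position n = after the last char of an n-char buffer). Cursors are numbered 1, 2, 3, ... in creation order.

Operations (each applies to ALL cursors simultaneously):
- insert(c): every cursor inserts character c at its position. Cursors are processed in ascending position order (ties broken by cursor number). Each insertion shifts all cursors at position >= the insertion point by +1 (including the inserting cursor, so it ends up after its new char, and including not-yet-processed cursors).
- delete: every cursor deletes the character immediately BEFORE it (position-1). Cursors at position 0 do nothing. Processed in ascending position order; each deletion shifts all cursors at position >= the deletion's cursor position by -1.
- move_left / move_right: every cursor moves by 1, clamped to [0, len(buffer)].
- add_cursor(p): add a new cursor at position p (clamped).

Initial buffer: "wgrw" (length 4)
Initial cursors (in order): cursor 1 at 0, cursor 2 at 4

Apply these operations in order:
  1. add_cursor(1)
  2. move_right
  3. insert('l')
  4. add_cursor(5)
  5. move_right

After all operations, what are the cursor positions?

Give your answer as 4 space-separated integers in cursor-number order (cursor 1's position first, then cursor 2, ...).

Answer: 3 7 5 6

Derivation:
After op 1 (add_cursor(1)): buffer="wgrw" (len 4), cursors c1@0 c3@1 c2@4, authorship ....
After op 2 (move_right): buffer="wgrw" (len 4), cursors c1@1 c3@2 c2@4, authorship ....
After op 3 (insert('l')): buffer="wlglrwl" (len 7), cursors c1@2 c3@4 c2@7, authorship .1.3..2
After op 4 (add_cursor(5)): buffer="wlglrwl" (len 7), cursors c1@2 c3@4 c4@5 c2@7, authorship .1.3..2
After op 5 (move_right): buffer="wlglrwl" (len 7), cursors c1@3 c3@5 c4@6 c2@7, authorship .1.3..2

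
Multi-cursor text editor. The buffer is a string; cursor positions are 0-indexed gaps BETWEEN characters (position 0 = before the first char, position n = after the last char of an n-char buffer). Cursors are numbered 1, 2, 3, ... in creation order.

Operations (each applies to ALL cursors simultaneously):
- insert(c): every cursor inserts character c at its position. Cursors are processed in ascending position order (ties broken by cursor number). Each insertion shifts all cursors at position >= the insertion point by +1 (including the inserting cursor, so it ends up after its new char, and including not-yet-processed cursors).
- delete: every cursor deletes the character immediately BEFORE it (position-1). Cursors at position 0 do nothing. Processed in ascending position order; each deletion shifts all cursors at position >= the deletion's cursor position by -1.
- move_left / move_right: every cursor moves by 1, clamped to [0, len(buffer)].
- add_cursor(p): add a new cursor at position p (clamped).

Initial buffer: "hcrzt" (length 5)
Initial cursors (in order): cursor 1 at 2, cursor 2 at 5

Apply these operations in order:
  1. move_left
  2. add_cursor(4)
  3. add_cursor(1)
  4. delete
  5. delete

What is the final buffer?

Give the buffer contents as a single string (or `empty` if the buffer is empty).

After op 1 (move_left): buffer="hcrzt" (len 5), cursors c1@1 c2@4, authorship .....
After op 2 (add_cursor(4)): buffer="hcrzt" (len 5), cursors c1@1 c2@4 c3@4, authorship .....
After op 3 (add_cursor(1)): buffer="hcrzt" (len 5), cursors c1@1 c4@1 c2@4 c3@4, authorship .....
After op 4 (delete): buffer="ct" (len 2), cursors c1@0 c4@0 c2@1 c3@1, authorship ..
After op 5 (delete): buffer="t" (len 1), cursors c1@0 c2@0 c3@0 c4@0, authorship .

Answer: t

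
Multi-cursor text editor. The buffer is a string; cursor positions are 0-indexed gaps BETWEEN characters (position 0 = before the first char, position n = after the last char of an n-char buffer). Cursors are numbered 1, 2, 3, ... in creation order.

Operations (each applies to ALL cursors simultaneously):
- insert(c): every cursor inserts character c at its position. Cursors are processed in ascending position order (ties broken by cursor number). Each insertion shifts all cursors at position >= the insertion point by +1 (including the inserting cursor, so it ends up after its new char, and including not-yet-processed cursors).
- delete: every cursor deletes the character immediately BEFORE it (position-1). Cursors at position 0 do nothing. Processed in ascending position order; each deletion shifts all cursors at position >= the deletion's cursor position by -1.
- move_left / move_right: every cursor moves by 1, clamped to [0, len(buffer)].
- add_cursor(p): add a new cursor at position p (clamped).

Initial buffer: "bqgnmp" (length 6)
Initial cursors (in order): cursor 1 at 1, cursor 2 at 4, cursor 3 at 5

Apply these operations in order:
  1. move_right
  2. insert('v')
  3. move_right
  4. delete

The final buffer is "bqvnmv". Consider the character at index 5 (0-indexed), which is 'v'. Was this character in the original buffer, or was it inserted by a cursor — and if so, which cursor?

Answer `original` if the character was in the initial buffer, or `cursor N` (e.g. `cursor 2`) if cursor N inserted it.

After op 1 (move_right): buffer="bqgnmp" (len 6), cursors c1@2 c2@5 c3@6, authorship ......
After op 2 (insert('v')): buffer="bqvgnmvpv" (len 9), cursors c1@3 c2@7 c3@9, authorship ..1...2.3
After op 3 (move_right): buffer="bqvgnmvpv" (len 9), cursors c1@4 c2@8 c3@9, authorship ..1...2.3
After op 4 (delete): buffer="bqvnmv" (len 6), cursors c1@3 c2@6 c3@6, authorship ..1..2
Authorship (.=original, N=cursor N): . . 1 . . 2
Index 5: author = 2

Answer: cursor 2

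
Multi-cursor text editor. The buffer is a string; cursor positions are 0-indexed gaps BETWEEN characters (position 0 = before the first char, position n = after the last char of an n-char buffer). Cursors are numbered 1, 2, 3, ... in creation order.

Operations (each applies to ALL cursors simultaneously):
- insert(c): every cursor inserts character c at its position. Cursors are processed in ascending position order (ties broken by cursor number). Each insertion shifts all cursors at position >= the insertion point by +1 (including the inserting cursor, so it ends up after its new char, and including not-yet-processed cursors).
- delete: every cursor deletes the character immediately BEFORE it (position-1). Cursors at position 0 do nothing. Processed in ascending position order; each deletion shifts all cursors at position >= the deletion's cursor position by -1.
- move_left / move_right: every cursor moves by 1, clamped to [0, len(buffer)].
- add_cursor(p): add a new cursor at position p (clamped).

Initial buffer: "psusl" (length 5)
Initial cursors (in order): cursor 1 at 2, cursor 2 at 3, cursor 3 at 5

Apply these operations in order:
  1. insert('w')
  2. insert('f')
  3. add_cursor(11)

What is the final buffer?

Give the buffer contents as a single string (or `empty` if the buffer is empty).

Answer: pswfuwfslwf

Derivation:
After op 1 (insert('w')): buffer="pswuwslw" (len 8), cursors c1@3 c2@5 c3@8, authorship ..1.2..3
After op 2 (insert('f')): buffer="pswfuwfslwf" (len 11), cursors c1@4 c2@7 c3@11, authorship ..11.22..33
After op 3 (add_cursor(11)): buffer="pswfuwfslwf" (len 11), cursors c1@4 c2@7 c3@11 c4@11, authorship ..11.22..33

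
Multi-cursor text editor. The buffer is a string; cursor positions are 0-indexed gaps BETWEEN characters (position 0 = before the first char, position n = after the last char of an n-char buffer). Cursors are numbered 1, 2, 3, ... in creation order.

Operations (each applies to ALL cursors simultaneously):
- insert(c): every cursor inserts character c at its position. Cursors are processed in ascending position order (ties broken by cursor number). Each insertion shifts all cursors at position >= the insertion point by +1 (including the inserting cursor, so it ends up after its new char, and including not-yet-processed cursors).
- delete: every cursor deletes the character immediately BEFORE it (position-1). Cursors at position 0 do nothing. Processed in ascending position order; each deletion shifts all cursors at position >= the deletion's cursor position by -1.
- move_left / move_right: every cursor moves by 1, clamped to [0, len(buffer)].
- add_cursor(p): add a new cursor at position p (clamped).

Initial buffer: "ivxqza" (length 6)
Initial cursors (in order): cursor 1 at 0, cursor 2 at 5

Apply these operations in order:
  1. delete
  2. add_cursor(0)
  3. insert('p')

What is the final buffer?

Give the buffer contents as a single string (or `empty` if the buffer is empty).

After op 1 (delete): buffer="ivxqa" (len 5), cursors c1@0 c2@4, authorship .....
After op 2 (add_cursor(0)): buffer="ivxqa" (len 5), cursors c1@0 c3@0 c2@4, authorship .....
After op 3 (insert('p')): buffer="ppivxqpa" (len 8), cursors c1@2 c3@2 c2@7, authorship 13....2.

Answer: ppivxqpa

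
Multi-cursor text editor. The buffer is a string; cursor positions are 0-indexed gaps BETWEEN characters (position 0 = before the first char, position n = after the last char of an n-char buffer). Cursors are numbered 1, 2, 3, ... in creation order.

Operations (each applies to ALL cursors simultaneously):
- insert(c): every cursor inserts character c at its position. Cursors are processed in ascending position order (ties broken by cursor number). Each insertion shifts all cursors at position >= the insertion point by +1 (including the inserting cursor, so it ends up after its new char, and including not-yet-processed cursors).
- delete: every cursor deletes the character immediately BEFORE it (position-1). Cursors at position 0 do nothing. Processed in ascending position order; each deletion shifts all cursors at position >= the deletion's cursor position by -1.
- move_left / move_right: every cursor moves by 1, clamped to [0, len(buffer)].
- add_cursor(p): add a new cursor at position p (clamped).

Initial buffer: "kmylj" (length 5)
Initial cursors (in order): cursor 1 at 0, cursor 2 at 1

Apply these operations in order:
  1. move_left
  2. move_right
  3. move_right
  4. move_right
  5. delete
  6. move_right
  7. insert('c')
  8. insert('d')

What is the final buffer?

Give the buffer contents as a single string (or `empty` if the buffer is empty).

After op 1 (move_left): buffer="kmylj" (len 5), cursors c1@0 c2@0, authorship .....
After op 2 (move_right): buffer="kmylj" (len 5), cursors c1@1 c2@1, authorship .....
After op 3 (move_right): buffer="kmylj" (len 5), cursors c1@2 c2@2, authorship .....
After op 4 (move_right): buffer="kmylj" (len 5), cursors c1@3 c2@3, authorship .....
After op 5 (delete): buffer="klj" (len 3), cursors c1@1 c2@1, authorship ...
After op 6 (move_right): buffer="klj" (len 3), cursors c1@2 c2@2, authorship ...
After op 7 (insert('c')): buffer="klccj" (len 5), cursors c1@4 c2@4, authorship ..12.
After op 8 (insert('d')): buffer="klccddj" (len 7), cursors c1@6 c2@6, authorship ..1212.

Answer: klccddj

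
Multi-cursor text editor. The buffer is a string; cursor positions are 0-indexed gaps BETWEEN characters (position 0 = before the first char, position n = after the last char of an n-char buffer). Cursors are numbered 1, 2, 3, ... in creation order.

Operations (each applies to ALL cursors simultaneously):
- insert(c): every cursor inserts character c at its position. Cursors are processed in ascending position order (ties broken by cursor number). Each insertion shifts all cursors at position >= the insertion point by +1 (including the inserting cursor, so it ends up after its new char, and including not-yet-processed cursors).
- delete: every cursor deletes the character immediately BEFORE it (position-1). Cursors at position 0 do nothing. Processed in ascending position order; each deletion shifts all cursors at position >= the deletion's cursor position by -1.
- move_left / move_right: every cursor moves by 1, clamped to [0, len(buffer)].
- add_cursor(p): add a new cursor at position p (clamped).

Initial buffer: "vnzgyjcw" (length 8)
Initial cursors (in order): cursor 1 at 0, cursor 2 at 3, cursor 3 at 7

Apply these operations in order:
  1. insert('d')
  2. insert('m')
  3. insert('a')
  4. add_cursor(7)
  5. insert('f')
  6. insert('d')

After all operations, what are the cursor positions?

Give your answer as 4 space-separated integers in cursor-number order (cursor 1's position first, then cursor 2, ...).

Answer: 5 15 24 11

Derivation:
After op 1 (insert('d')): buffer="dvnzdgyjcdw" (len 11), cursors c1@1 c2@5 c3@10, authorship 1...2....3.
After op 2 (insert('m')): buffer="dmvnzdmgyjcdmw" (len 14), cursors c1@2 c2@7 c3@13, authorship 11...22....33.
After op 3 (insert('a')): buffer="dmavnzdmagyjcdmaw" (len 17), cursors c1@3 c2@9 c3@16, authorship 111...222....333.
After op 4 (add_cursor(7)): buffer="dmavnzdmagyjcdmaw" (len 17), cursors c1@3 c4@7 c2@9 c3@16, authorship 111...222....333.
After op 5 (insert('f')): buffer="dmafvnzdfmafgyjcdmafw" (len 21), cursors c1@4 c4@9 c2@12 c3@20, authorship 1111...24222....3333.
After op 6 (insert('d')): buffer="dmafdvnzdfdmafdgyjcdmafdw" (len 25), cursors c1@5 c4@11 c2@15 c3@24, authorship 11111...2442222....33333.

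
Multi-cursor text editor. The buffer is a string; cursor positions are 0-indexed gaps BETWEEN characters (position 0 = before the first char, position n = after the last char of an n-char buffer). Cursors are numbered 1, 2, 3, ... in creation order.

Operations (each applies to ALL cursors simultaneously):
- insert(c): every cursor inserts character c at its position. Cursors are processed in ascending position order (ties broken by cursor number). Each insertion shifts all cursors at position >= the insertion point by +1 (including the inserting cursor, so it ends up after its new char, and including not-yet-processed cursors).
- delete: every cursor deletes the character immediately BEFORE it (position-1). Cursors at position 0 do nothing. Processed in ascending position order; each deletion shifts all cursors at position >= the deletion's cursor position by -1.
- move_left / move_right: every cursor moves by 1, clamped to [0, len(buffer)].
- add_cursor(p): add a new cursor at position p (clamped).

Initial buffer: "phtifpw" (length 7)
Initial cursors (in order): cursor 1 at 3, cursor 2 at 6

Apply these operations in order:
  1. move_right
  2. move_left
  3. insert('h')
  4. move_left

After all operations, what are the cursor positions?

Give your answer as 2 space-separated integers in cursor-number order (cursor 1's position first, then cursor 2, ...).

After op 1 (move_right): buffer="phtifpw" (len 7), cursors c1@4 c2@7, authorship .......
After op 2 (move_left): buffer="phtifpw" (len 7), cursors c1@3 c2@6, authorship .......
After op 3 (insert('h')): buffer="phthifphw" (len 9), cursors c1@4 c2@8, authorship ...1...2.
After op 4 (move_left): buffer="phthifphw" (len 9), cursors c1@3 c2@7, authorship ...1...2.

Answer: 3 7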